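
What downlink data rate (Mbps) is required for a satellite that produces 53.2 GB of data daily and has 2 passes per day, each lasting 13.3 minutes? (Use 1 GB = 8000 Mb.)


total contact time = 2 * 13.3 * 60 = 1596.0000 s
data = 53.2 GB = 425600.0000 Mb
rate = 425600.0000 / 1596.0000 = 266.6667 Mbps

266.6667 Mbps


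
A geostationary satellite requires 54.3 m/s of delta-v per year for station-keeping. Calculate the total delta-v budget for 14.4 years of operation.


dV = rate * years = 54.3 * 14.4
dV = 781.9200 m/s

781.9200 m/s


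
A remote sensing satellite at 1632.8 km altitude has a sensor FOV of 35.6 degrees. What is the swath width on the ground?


FOV = 35.6 deg = 0.6213372 rad
swath = 2 * alt * tan(FOV/2) = 2 * 1632.8 * tan(0.3106686)
swath = 2 * 1632.8 * 0.3210649
swath = 1048.4695 km

1048.4695 km


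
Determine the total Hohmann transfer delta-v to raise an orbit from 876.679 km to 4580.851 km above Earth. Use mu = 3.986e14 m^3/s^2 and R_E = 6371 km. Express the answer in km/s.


r1 = 7247.6790 km = 7.247679e+06 m
r2 = 10951.8510 km = 1.0951851e+07 m
dv1 = sqrt(mu/r1)*(sqrt(2*r2/(r1+r2)) - 1) = 719.7641 m/s
dv2 = sqrt(mu/r2)*(1 - sqrt(2*r1/(r1+r2))) = 648.8304 m/s
total dv = |dv1| + |dv2| = 719.7641 + 648.8304 = 1368.5945 m/s = 1.3686 km/s

1.3686 km/s


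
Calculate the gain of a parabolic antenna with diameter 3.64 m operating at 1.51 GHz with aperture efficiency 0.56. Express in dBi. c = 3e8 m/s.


lambda = c/f = 3e8 / 1.51e+09 = 0.1986755 m
G = eta*(pi*D/lambda)^2 = 0.56*(pi*3.64/0.1986755)^2
G = 1855.2478 (linear)
G = 10*log10(1855.2478) = 32.6840 dBi

32.6840 dBi


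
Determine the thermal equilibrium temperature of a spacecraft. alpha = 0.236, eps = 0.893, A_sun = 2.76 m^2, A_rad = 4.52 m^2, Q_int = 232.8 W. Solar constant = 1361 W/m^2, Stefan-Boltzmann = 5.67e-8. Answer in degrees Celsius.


Numerator = alpha*S*A_sun + Q_int = 0.236*1361*2.76 + 232.8 = 1119.3010 W
Denominator = eps*sigma*A_rad = 0.893*5.67e-8*4.52 = 2.2886161e-07 W/K^4
T^4 = 4.8907327e+09 K^4
T = 264.4499 K = -8.7001 C

-8.7001 degrees Celsius


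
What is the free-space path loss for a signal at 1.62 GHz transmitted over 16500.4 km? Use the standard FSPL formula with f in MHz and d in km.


f = 1.62 GHz = 1620.0000 MHz
d = 16500.4 km
FSPL = 32.44 + 20*log10(1620.0000) + 20*log10(16500.4)
FSPL = 32.44 + 64.1903 + 84.3499
FSPL = 180.9802 dB

180.9802 dB


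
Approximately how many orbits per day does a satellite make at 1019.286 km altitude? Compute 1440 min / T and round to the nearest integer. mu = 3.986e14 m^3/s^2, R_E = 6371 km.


r = 7.390286e+06 m
T = 2*pi*sqrt(r^3/mu) = 6322.7075 s = 105.3785 min
revs/day = 1440 / 105.3785 = 13.6650
Rounded: 14 revolutions per day

14 revolutions per day


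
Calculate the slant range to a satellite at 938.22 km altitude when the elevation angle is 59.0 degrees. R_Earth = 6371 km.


h = 938.22 km, el = 59.0 deg
d = -R_E*sin(el) + sqrt((R_E*sin(el))^2 + 2*R_E*h + h^2)
d = -6371.0000*sin(1.0297) + sqrt((6371.0000*0.8571673)^2 + 2*6371.0000*938.22 + 938.22^2)
d = 1070.2747 km

1070.2747 km


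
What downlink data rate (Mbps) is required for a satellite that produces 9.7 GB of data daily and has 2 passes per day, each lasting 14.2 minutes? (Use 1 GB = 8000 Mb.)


total contact time = 2 * 14.2 * 60 = 1704.0000 s
data = 9.7 GB = 77600.0000 Mb
rate = 77600.0000 / 1704.0000 = 45.5399 Mbps

45.5399 Mbps


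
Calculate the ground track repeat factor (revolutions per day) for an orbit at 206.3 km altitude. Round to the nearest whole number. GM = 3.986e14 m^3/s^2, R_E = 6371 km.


r = 6.5773e+06 m
T = 2*pi*sqrt(r^3/mu) = 5308.6329 s = 88.4772 min
revs/day = 1440 / 88.4772 = 16.2754
Rounded: 16 revolutions per day

16 revolutions per day


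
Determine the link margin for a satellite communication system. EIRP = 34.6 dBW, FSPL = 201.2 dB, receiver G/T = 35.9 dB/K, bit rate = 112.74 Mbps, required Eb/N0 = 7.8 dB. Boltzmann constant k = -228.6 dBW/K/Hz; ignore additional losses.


C/N0 = EIRP - FSPL + G/T - k = 34.6 - 201.2 + 35.9 - (-228.6)
C/N0 = 97.9000 dB-Hz
R_b = 112.74 Mbps = 1.1274e+08 bps -> 10*log10(R_b) = 80.5208 dB-Hz
Eb/N0 = C/N0 - 10*log10(R_b) = 97.9000 - 80.5208 = 17.3792 dB
Margin = Eb/N0 - Eb/N0_req = 17.3792 - 7.8 = 9.5792 dB (link closes)

9.5792 dB


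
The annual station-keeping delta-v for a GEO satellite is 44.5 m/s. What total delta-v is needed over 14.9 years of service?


dV = rate * years = 44.5 * 14.9
dV = 663.0500 m/s

663.0500 m/s


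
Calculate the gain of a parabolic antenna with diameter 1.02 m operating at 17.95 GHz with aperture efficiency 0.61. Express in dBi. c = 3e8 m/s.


lambda = c/f = 3e8 / 1.795e+10 = 0.01671309 m
G = eta*(pi*D/lambda)^2 = 0.61*(pi*1.02/0.01671309)^2
G = 22424.1671 (linear)
G = 10*log10(22424.1671) = 43.5072 dBi

43.5072 dBi


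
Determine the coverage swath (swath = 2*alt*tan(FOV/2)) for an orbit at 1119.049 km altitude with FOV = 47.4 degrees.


FOV = 47.4 deg = 0.8272861 rad
swath = 2 * alt * tan(FOV/2) = 2 * 1119.049 * tan(0.413643)
swath = 2 * 1119.049 * 0.4389693
swath = 982.4563 km

982.4563 km


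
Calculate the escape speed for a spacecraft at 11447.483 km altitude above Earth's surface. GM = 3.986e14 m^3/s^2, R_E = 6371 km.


r = 6371.0 + 11447.483 = 17818.4830 km = 1.7818483e+07 m
v_esc = sqrt(2*mu/r) = sqrt(2*3.986e14 / 1.7818483e+07)
v_esc = 6688.8011 m/s = 6.6888 km/s

6.6888 km/s


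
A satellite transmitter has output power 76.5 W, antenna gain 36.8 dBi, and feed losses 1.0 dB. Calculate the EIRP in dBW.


Pt = 76.5 W = 18.8366 dBW
EIRP = Pt_dBW + Gt - losses = 18.8366 + 36.8 - 1.0 = 54.6366 dBW

54.6366 dBW


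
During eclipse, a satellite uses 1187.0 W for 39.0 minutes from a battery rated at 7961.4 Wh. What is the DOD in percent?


E_used = P * t / 60 = 1187.0 * 39.0 / 60 = 771.5500 Wh
DOD = E_used / E_total * 100 = 771.5500 / 7961.4 * 100
DOD = 9.6911 %

9.6911 %


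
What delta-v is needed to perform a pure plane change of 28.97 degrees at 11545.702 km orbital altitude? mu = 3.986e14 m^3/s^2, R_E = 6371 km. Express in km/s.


r = 17916.7020 km = 1.7916702e+07 m
V = sqrt(mu/r) = 4716.7147 m/s
di = 28.97 deg = 0.5056219 rad
dV = 2*V*sin(di/2) = 2*4716.7147*sin(0.2528109)
dV = 2359.5510 m/s = 2.3596 km/s

2.3596 km/s


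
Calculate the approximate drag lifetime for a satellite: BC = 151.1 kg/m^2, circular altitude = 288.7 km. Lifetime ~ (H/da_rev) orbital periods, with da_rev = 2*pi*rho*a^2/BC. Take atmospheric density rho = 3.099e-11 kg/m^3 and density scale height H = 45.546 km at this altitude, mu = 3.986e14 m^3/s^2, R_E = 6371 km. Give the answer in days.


a = R_E + alt = 6659.7000 km = 6.6597e+06 m
da_rev = 2*pi*rho*a^2/BC = 2*pi*3.099e-11*(6.6597e+06)^2/151.1 = 57.153958 m per revolution
N = H/da_rev = 45546.0000 m / 57.153958 m = 796.9002 revolutions
P = 2*pi*sqrt(a^3/mu) = 5408.7041 s
lifetime = N*P = 796.9002 * 5408.7041 = 4.3101973e+06 s = 49.8865 days

49.8865 days


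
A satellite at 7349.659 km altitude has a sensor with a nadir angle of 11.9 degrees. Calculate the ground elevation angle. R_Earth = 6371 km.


r = R_E + alt = 13720.6590 km
Law of sines in the satellite / Earth-center / ground-point triangle:
  sin(nadir)/R_E = sin(90 + el)/r  =>  cos(el) = (r/R_E)*sin(nadir)
cos(el) = (13720.6590 / 6371.0000) * sin(11.9 deg) = 0.4440837
el = arccos(0.4440837) = 63.6353 deg
(Earth-central angle = 90 - nadir - el = 14.4647 deg)

63.6353 degrees


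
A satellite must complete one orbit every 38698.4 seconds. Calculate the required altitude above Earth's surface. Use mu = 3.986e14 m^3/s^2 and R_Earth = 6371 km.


T = 38698.4 s
r = (mu*T^2/(4*pi^2))^(1/3) = (3.986e14 * 38698.4^2 / (4*pi^2))^(1/3)
r = 2.4727935e+07 m = 24727.9355 km
alt = r - R_E = 24727.9355 - 6371 = 18356.9355 km

18356.9355 km


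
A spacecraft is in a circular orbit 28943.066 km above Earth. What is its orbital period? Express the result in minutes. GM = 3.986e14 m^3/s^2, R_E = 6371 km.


r = 35314.0660 km = 3.5314066e+07 m
T = 2*pi*sqrt(r^3/mu) = 2*pi*sqrt(4.403958e+22 / 3.986e14)
T = 66043.9147 s = 1100.7319 min

1100.7319 minutes


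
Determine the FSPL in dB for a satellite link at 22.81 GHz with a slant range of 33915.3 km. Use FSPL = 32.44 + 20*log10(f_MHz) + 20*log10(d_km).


f = 22.81 GHz = 22810.0000 MHz
d = 33915.3 km
FSPL = 32.44 + 20*log10(22810.0000) + 20*log10(33915.3)
FSPL = 32.44 + 87.1625 + 90.6079
FSPL = 210.2104 dB

210.2104 dB


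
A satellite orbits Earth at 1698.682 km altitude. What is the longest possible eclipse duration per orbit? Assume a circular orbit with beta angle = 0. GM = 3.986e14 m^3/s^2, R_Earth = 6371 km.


r = 8069.6820 km
T = 120.2388 min
Eclipse fraction = arcsin(R_E/r)/pi = arcsin(6371.0000/8069.6820)/pi
= arcsin(0.7894983)/pi = 0.2896592
Eclipse duration = 0.2896592 * 120.2388 = 34.8283 min

34.8283 minutes


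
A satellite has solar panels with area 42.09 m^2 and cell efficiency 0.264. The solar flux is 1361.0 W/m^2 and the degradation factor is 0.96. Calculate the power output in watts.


P = area * eta * S * degradation
P = 42.09 * 0.264 * 1361.0 * 0.96
P = 14518.1811 W

14518.1811 W


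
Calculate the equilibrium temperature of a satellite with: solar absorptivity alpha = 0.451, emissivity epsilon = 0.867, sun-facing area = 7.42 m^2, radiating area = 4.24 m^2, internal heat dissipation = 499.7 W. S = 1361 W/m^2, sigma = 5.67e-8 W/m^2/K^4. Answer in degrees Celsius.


Numerator = alpha*S*A_sun + Q_int = 0.451*1361*7.42 + 499.7 = 5054.1776 W
Denominator = eps*sigma*A_rad = 0.867*5.67e-8*4.24 = 2.0843374e-07 W/K^4
T^4 = 2.4248366e+10 K^4
T = 394.6123 K = 121.4623 C

121.4623 degrees Celsius


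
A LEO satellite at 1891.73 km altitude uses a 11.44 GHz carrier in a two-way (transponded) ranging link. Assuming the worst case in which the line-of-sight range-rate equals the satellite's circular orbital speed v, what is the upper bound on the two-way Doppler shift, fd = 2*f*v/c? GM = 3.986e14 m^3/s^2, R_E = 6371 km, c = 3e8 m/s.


r = 8.26273e+06 m
v = sqrt(mu/r) = 6945.5536 m/s (worst-case radial velocity)
f = 11.44 GHz = 1.144e+10 Hz
fd = 2*f*v/c = 2*1.144e+10*6945.5536/3.0e+08
fd = 529714.2202 Hz

529714.2202 Hz


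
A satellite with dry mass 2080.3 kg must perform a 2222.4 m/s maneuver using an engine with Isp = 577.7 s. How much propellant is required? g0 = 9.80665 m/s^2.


ve = Isp * g0 = 577.7 * 9.80665 = 5665.301705 m/s
mass ratio = exp(dv/ve) = exp(2222.4/5665.301705) = 1.48035619
m_prop = m_dry * (mr - 1) = 2080.3 * (1.48035619 - 1)
m_prop = 999.2850 kg

999.2850 kg


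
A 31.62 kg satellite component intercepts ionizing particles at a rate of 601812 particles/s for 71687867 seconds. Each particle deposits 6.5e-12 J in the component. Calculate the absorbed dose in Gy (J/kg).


Total energy deposited = rate * time * E_per
  = 601812 * 71687867 * 6.5e-12 = 280.4270 J
Dose = E_total / mass = 280.4270 / 31.62
Dose = 8.8687 Gy

8.8687 Gy


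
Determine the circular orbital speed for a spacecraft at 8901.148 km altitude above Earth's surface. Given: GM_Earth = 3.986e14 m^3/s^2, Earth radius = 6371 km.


r = R_E + alt = 6371.0 + 8901.148 = 15272.1480 km = 1.5272148e+07 m
v = sqrt(mu/r) = sqrt(3.986e14 / 1.5272148e+07) = 5108.7963 m/s = 5.1088 km/s

5.1088 km/s


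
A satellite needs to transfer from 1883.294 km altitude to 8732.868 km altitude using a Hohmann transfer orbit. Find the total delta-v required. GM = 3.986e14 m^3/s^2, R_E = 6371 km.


r1 = 8254.2940 km = 8.254294e+06 m
r2 = 15103.8680 km = 1.5103868e+07 m
dv1 = sqrt(mu/r1)*(sqrt(2*r2/(r1+r2)) - 1) = 953.4696 m/s
dv2 = sqrt(mu/r2)*(1 - sqrt(2*r1/(r1+r2))) = 818.4062 m/s
total dv = |dv1| + |dv2| = 953.4696 + 818.4062 = 1771.8758 m/s = 1.7719 km/s

1.7719 km/s


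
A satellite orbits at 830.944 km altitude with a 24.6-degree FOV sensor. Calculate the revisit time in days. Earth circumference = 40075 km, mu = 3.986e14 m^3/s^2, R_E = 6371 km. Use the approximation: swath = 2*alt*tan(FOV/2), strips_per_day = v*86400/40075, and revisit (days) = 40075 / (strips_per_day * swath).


swath = 2*830.944*tan(0.2146755) = 362.3502 km
v = sqrt(mu/r) = 7439.5005 m/s = 7.4395 km/s
strips/day = v*86400/40075 = 7.4395*86400/40075 = 16.0392
coverage/day = strips * swath = 16.0392 * 362.3502 = 5811.8243 km
revisit = 40075 / 5811.8243 = 6.8954 days

6.8954 days


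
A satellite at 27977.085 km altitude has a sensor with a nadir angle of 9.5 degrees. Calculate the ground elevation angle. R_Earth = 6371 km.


r = R_E + alt = 34348.0850 km
Law of sines in the satellite / Earth-center / ground-point triangle:
  sin(nadir)/R_E = sin(90 + el)/r  =>  cos(el) = (r/R_E)*sin(nadir)
cos(el) = (34348.0850 / 6371.0000) * sin(9.5 deg) = 0.8898241
el = arccos(0.8898241) = 27.1489 deg
(Earth-central angle = 90 - nadir - el = 53.3511 deg)

27.1489 degrees


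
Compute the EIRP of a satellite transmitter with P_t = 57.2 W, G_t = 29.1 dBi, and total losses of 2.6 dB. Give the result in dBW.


Pt = 57.2 W = 17.5740 dBW
EIRP = Pt_dBW + Gt - losses = 17.5740 + 29.1 - 2.6 = 44.0740 dBW

44.0740 dBW


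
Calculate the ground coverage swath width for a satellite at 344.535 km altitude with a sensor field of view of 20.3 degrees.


FOV = 20.3 deg = 0.3543018 rad
swath = 2 * alt * tan(FOV/2) = 2 * 344.535 * tan(0.1771509)
swath = 2 * 344.535 * 0.1790276
swath = 123.3626 km

123.3626 km


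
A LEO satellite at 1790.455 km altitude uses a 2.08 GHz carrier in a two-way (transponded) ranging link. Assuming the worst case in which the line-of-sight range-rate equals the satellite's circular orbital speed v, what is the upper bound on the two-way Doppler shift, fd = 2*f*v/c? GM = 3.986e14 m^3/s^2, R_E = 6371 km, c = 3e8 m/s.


r = 8.161455e+06 m
v = sqrt(mu/r) = 6988.5142 m/s (worst-case radial velocity)
f = 2.08 GHz = 2.08e+09 Hz
fd = 2*f*v/c = 2*2.08e+09*6988.5142/3.0e+08
fd = 96907.3969 Hz

96907.3969 Hz


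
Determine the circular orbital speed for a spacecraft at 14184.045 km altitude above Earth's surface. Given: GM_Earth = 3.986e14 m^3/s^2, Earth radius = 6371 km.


r = R_E + alt = 6371.0 + 14184.045 = 20555.0450 km = 2.0555045e+07 m
v = sqrt(mu/r) = sqrt(3.986e14 / 2.0555045e+07) = 4403.6159 m/s = 4.4036 km/s

4.4036 km/s


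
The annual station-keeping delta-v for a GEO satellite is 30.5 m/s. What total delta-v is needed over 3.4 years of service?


dV = rate * years = 30.5 * 3.4
dV = 103.7000 m/s

103.7000 m/s


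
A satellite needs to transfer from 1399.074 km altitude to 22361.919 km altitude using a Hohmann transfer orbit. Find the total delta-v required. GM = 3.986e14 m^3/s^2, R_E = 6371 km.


r1 = 7770.0740 km = 7.770074e+06 m
r2 = 28732.9190 km = 2.8732919e+07 m
dv1 = sqrt(mu/r1)*(sqrt(2*r2/(r1+r2)) - 1) = 1824.2680 m/s
dv2 = sqrt(mu/r2)*(1 - sqrt(2*r1/(r1+r2))) = 1294.3920 m/s
total dv = |dv1| + |dv2| = 1824.2680 + 1294.3920 = 3118.6601 m/s = 3.1187 km/s

3.1187 km/s


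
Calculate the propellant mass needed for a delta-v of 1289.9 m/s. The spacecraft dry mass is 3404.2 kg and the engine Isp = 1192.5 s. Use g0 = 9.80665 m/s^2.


ve = Isp * g0 = 1192.5 * 9.80665 = 11694.430125 m/s
mass ratio = exp(dv/ve) = exp(1289.9/11694.430125) = 1.11661342
m_prop = m_dry * (mr - 1) = 3404.2 * (1.11661342 - 1)
m_prop = 396.9754 kg

396.9754 kg


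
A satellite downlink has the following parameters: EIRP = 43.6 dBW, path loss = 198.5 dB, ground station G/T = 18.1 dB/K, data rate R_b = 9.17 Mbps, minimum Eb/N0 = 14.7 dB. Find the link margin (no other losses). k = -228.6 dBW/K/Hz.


C/N0 = EIRP - FSPL + G/T - k = 43.6 - 198.5 + 18.1 - (-228.6)
C/N0 = 91.8000 dB-Hz
R_b = 9.17 Mbps = 9.17e+06 bps -> 10*log10(R_b) = 69.6237 dB-Hz
Eb/N0 = C/N0 - 10*log10(R_b) = 91.8000 - 69.6237 = 22.1763 dB
Margin = Eb/N0 - Eb/N0_req = 22.1763 - 14.7 = 7.4763 dB (link closes)

7.4763 dB


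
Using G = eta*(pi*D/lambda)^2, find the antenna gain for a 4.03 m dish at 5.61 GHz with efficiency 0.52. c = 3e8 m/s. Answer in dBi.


lambda = c/f = 3e8 / 5.61e+09 = 0.05347594 m
G = eta*(pi*D/lambda)^2 = 0.52*(pi*4.03/0.05347594)^2
G = 29147.1700 (linear)
G = 10*log10(29147.1700) = 44.6460 dBi

44.6460 dBi


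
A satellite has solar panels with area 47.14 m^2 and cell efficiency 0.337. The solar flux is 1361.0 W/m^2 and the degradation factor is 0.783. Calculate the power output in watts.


P = area * eta * S * degradation
P = 47.14 * 0.337 * 1361.0 * 0.783
P = 16929.3142 W

16929.3142 W


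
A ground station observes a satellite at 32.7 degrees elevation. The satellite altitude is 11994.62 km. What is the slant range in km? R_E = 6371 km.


h = 11994.62 km, el = 32.7 deg
d = -R_E*sin(el) + sqrt((R_E*sin(el))^2 + 2*R_E*h + h^2)
d = -6371.0000*sin(0.5707227) + sqrt((6371.0000*0.5402403)^2 + 2*6371.0000*11994.62 + 11994.62^2)
d = 14123.8009 km

14123.8009 km


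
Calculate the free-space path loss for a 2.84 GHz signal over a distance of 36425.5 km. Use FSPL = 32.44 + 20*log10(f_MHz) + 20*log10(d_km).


f = 2.84 GHz = 2840.0000 MHz
d = 36425.5 km
FSPL = 32.44 + 20*log10(2840.0000) + 20*log10(36425.5)
FSPL = 32.44 + 69.0664 + 91.2281
FSPL = 192.7345 dB

192.7345 dB


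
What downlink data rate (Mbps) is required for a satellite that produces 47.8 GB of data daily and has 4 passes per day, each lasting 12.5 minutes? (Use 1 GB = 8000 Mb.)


total contact time = 4 * 12.5 * 60 = 3000.0000 s
data = 47.8 GB = 382400.0000 Mb
rate = 382400.0000 / 3000.0000 = 127.4667 Mbps

127.4667 Mbps


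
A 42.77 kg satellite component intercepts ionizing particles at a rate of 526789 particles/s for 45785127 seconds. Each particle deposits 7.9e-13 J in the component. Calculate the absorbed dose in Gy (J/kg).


Total energy deposited = rate * time * E_per
  = 526789 * 45785127 * 7.9e-13 = 19.0541 J
Dose = E_total / mass = 19.0541 / 42.77
Dose = 0.4455013 Gy

0.4455 Gy


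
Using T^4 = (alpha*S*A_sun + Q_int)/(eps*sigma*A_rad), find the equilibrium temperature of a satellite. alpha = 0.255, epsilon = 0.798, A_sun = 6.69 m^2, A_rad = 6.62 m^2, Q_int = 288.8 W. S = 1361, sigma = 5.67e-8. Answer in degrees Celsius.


Numerator = alpha*S*A_sun + Q_int = 0.255*1361*6.69 + 288.8 = 2610.5980 W
Denominator = eps*sigma*A_rad = 0.798*5.67e-8*6.62 = 2.9953249e-07 W/K^4
T^4 = 8.7155752e+09 K^4
T = 305.5442 K = 32.3942 C

32.3942 degrees Celsius


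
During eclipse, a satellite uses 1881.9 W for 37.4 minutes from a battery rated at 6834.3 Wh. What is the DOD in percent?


E_used = P * t / 60 = 1881.9 * 37.4 / 60 = 1173.0510 Wh
DOD = E_used / E_total * 100 = 1173.0510 / 6834.3 * 100
DOD = 17.1642 %

17.1642 %


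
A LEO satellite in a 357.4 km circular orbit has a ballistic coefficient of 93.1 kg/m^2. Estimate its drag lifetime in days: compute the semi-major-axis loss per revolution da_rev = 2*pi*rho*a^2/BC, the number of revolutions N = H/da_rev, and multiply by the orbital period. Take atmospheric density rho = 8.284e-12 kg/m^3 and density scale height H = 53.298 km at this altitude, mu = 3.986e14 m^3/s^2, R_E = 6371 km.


a = R_E + alt = 6728.4000 km = 6.7284e+06 m
da_rev = 2*pi*rho*a^2/BC = 2*pi*8.284e-12*(6.7284e+06)^2/93.1 = 25.310101 m per revolution
N = H/da_rev = 53298.0000 m / 25.310101 m = 2105.7996 revolutions
P = 2*pi*sqrt(a^3/mu) = 5492.6120 s
lifetime = N*P = 2105.7996 * 5492.6120 = 1.156634e+07 s = 133.8697 days

133.8697 days


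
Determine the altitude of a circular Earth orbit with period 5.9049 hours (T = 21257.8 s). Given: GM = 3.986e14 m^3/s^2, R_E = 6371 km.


T = 21257.8 s
r = (mu*T^2/(4*pi^2))^(1/3) = (3.986e14 * 21257.8^2 / (4*pi^2))^(1/3)
r = 1.6585863e+07 m = 16585.8626 km
alt = r - R_E = 16585.8626 - 6371 = 10214.8626 km

10214.8626 km


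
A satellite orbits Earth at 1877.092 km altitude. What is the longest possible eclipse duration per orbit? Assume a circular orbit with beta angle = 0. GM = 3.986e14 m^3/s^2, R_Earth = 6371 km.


r = 8248.0920 km
T = 124.2482 min
Eclipse fraction = arcsin(R_E/r)/pi = arcsin(6371.0000/8248.0920)/pi
= arcsin(0.7724211)/pi = 0.2809544
Eclipse duration = 0.2809544 * 124.2482 = 34.9081 min

34.9081 minutes


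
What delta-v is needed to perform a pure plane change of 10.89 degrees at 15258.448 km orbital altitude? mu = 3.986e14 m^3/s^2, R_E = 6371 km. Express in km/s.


r = 21629.4480 km = 2.1629448e+07 m
V = sqrt(mu/r) = 4292.8521 m/s
di = 10.89 deg = 0.1900664 rad
dV = 2*V*sin(di/2) = 2*4292.8521*sin(0.09503318)
dV = 814.6992 m/s = 0.8146992 km/s

0.8147 km/s


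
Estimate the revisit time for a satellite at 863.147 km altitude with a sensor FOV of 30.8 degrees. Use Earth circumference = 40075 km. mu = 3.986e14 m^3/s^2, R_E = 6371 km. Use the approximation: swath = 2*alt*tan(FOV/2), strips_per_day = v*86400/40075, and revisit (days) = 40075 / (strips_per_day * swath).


swath = 2*863.147*tan(0.2687807) = 475.5006 km
v = sqrt(mu/r) = 7422.9235 m/s = 7.4229 km/s
strips/day = v*86400/40075 = 7.4229*86400/40075 = 16.0035
coverage/day = strips * swath = 16.0035 * 475.5006 = 7609.6775 km
revisit = 40075 / 7609.6775 = 5.2663 days

5.2663 days


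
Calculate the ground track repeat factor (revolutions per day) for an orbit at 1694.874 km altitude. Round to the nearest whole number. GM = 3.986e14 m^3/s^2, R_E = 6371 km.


r = 8.065874e+06 m
T = 2*pi*sqrt(r^3/mu) = 7209.2215 s = 120.1537 min
revs/day = 1440 / 120.1537 = 11.9847
Rounded: 12 revolutions per day

12 revolutions per day


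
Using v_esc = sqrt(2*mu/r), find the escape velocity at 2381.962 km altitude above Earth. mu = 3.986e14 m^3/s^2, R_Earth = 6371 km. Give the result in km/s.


r = 6371.0 + 2381.962 = 8752.9620 km = 8.752962e+06 m
v_esc = sqrt(2*mu/r) = sqrt(2*3.986e14 / 8.752962e+06)
v_esc = 9543.4658 m/s = 9.5435 km/s

9.5435 km/s


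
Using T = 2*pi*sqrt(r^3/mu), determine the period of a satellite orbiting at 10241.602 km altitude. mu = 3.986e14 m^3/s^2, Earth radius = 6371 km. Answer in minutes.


r = 16612.6020 km = 1.6612602e+07 m
T = 2*pi*sqrt(r^3/mu) = 2*pi*sqrt(4.5847217e+21 / 3.986e14)
T = 21309.2278 s = 355.1538 min

355.1538 minutes


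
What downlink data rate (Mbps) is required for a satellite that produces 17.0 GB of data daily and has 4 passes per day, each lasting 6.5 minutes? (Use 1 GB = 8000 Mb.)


total contact time = 4 * 6.5 * 60 = 1560.0000 s
data = 17.0 GB = 136000.0000 Mb
rate = 136000.0000 / 1560.0000 = 87.1795 Mbps

87.1795 Mbps


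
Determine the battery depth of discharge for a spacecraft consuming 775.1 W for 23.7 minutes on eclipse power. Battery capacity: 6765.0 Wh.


E_used = P * t / 60 = 775.1 * 23.7 / 60 = 306.1645 Wh
DOD = E_used / E_total * 100 = 306.1645 / 6765.0 * 100
DOD = 4.5257 %

4.5257 %


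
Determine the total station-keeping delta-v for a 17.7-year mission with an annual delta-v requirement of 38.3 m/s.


dV = rate * years = 38.3 * 17.7
dV = 677.9100 m/s

677.9100 m/s


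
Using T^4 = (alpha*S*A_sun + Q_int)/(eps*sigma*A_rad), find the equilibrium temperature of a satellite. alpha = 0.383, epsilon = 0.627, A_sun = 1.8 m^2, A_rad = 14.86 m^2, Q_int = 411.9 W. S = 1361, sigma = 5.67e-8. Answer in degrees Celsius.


Numerator = alpha*S*A_sun + Q_int = 0.383*1361*1.8 + 411.9 = 1350.1734 W
Denominator = eps*sigma*A_rad = 0.627*5.67e-8*14.86 = 5.2828637e-07 W/K^4
T^4 = 2.5557604e+09 K^4
T = 224.8433 K = -48.3067 C

-48.3067 degrees Celsius


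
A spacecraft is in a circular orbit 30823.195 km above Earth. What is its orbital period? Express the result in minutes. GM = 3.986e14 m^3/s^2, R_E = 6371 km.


r = 37194.1950 km = 3.7194195e+07 m
T = 2*pi*sqrt(r^3/mu) = 2*pi*sqrt(5.1454752e+22 / 3.986e14)
T = 71387.7948 s = 1189.7966 min

1189.7966 minutes


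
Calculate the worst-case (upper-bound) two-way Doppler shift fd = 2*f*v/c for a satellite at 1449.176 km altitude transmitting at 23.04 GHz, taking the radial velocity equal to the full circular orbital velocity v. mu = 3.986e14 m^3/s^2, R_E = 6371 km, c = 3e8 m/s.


r = 7.820176e+06 m
v = sqrt(mu/r) = 7139.3781 m/s (worst-case radial velocity)
f = 23.04 GHz = 2.304e+10 Hz
fd = 2*f*v/c = 2*2.304e+10*7139.3781/3.0e+08
fd = 1.0966085e+06 Hz

1.0966e+06 Hz


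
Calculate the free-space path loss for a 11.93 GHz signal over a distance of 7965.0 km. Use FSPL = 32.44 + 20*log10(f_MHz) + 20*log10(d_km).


f = 11.93 GHz = 11930.0000 MHz
d = 7965.0 km
FSPL = 32.44 + 20*log10(11930.0000) + 20*log10(7965.0)
FSPL = 32.44 + 81.5328 + 78.0237
FSPL = 191.9965 dB

191.9965 dB


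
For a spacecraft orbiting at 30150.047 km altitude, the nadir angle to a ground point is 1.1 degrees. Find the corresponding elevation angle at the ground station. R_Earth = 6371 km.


r = R_E + alt = 36521.0470 km
Law of sines in the satellite / Earth-center / ground-point triangle:
  sin(nadir)/R_E = sin(90 + el)/r  =>  cos(el) = (r/R_E)*sin(nadir)
cos(el) = (36521.0470 / 6371.0000) * sin(1.1 deg) = 0.1100472
el = arccos(0.1100472) = 83.6820 deg
(Earth-central angle = 90 - nadir - el = 5.2180 deg)

83.6820 degrees


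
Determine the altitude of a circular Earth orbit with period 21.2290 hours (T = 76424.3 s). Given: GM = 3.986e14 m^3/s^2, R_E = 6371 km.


T = 76424.3 s
r = (mu*T^2/(4*pi^2))^(1/3) = (3.986e14 * 76424.3^2 / (4*pi^2))^(1/3)
r = 3.8923645e+07 m = 38923.6446 km
alt = r - R_E = 38923.6446 - 6371 = 32552.6446 km

32552.6446 km


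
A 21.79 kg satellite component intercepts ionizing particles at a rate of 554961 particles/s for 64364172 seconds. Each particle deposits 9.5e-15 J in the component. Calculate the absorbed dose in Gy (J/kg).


Total energy deposited = rate * time * E_per
  = 554961 * 64364172 * 9.5e-15 = 0.3393362 J
Dose = E_total / mass = 0.3393362 / 21.79
Dose = 0.01557303 Gy

0.0156 Gy


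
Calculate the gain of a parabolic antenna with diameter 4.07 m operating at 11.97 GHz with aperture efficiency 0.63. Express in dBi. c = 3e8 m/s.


lambda = c/f = 3e8 / 1.197e+10 = 0.02506266 m
G = eta*(pi*D/lambda)^2 = 0.63*(pi*4.07/0.02506266)^2
G = 163973.9674 (linear)
G = 10*log10(163973.9674) = 52.1477 dBi

52.1477 dBi


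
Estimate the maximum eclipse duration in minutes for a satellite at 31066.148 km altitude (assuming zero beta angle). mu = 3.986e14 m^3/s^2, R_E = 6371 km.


r = 37437.1480 km
T = 1201.4732 min
Eclipse fraction = arcsin(R_E/r)/pi = arcsin(6371.0000/37437.1480)/pi
= arcsin(0.1701786)/pi = 0.05443445
Eclipse duration = 0.05443445 * 1201.4732 = 65.4015 min

65.4015 minutes


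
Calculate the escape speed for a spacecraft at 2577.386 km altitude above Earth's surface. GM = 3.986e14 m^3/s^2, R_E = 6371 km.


r = 6371.0 + 2577.386 = 8948.3860 km = 8.948386e+06 m
v_esc = sqrt(2*mu/r) = sqrt(2*3.986e14 / 8.948386e+06)
v_esc = 9438.6806 m/s = 9.4387 km/s

9.4387 km/s


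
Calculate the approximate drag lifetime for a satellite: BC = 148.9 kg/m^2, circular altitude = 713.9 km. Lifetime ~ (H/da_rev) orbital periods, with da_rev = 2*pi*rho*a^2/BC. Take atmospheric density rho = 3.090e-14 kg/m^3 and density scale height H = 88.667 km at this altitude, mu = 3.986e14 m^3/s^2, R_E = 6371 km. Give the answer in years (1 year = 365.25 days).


a = R_E + alt = 7084.9000 km = 7.0849e+06 m
da_rev = 2*pi*rho*a^2/BC = 2*pi*3.090e-14*(7.0849e+06)^2/148.9 = 0.0654502183 m per revolution
N = H/da_rev = 88667.0000 m / 0.0654502183 m = 1.3547243e+06 revolutions
P = 2*pi*sqrt(a^3/mu) = 5934.8782 s
lifetime = N*P = 1.3547243e+06 * 5934.8782 = 8.0401236e+09 s = 93056.9857 days
years = 93056.9857 / 365.25 = 254.7761 years

254.7761 years


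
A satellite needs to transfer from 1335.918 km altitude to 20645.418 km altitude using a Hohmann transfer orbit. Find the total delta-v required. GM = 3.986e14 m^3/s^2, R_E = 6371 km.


r1 = 7706.9180 km = 7.706918e+06 m
r2 = 27016.4180 km = 2.7016418e+07 m
dv1 = sqrt(mu/r1)*(sqrt(2*r2/(r1+r2)) - 1) = 1779.4697 m/s
dv2 = sqrt(mu/r2)*(1 - sqrt(2*r1/(r1+r2))) = 1281.9209 m/s
total dv = |dv1| + |dv2| = 1779.4697 + 1281.9209 = 3061.3906 m/s = 3.0614 km/s

3.0614 km/s


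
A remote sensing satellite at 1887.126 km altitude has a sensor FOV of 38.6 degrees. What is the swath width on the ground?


FOV = 38.6 deg = 0.6736971 rad
swath = 2 * alt * tan(FOV/2) = 2 * 1887.126 * tan(0.3368485)
swath = 2 * 1887.126 * 0.350195
swath = 1321.7243 km

1321.7243 km


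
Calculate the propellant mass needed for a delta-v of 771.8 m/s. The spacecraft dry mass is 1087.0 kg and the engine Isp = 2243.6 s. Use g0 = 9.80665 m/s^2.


ve = Isp * g0 = 2243.6 * 9.80665 = 22002.199940 m/s
mass ratio = exp(dv/ve) = exp(771.8/22002.199940) = 1.03570081
m_prop = m_dry * (mr - 1) = 1087.0 * (1.03570081 - 1)
m_prop = 38.8068 kg

38.8068 kg


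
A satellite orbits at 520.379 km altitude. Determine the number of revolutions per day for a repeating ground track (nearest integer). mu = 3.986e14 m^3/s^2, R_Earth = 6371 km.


r = 6.891379e+06 m
T = 2*pi*sqrt(r^3/mu) = 5693.3833 s = 94.8897 min
revs/day = 1440 / 94.8897 = 15.1755
Rounded: 15 revolutions per day

15 revolutions per day


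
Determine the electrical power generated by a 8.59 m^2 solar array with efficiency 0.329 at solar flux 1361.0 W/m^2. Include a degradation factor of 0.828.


P = area * eta * S * degradation
P = 8.59 * 0.329 * 1361.0 * 0.828
P = 3184.7660 W

3184.7660 W


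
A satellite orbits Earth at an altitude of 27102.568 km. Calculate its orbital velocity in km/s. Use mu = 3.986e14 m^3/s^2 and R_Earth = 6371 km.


r = R_E + alt = 6371.0 + 27102.568 = 33473.5680 km = 3.3473568e+07 m
v = sqrt(mu/r) = sqrt(3.986e14 / 3.3473568e+07) = 3450.7830 m/s = 3.4508 km/s

3.4508 km/s


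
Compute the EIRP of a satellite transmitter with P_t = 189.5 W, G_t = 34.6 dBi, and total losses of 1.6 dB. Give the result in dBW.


Pt = 189.5 W = 22.7761 dBW
EIRP = Pt_dBW + Gt - losses = 22.7761 + 34.6 - 1.6 = 55.7761 dBW

55.7761 dBW


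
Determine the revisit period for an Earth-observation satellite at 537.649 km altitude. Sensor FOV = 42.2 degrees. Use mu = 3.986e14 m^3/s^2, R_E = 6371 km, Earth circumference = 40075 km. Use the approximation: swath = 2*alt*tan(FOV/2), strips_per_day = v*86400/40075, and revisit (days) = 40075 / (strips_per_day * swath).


swath = 2*537.649*tan(0.3682645) = 414.9230 km
v = sqrt(mu/r) = 7595.7748 m/s = 7.5958 km/s
strips/day = v*86400/40075 = 7.5958*86400/40075 = 16.3762
coverage/day = strips * swath = 16.3762 * 414.9230 = 6794.8483 km
revisit = 40075 / 6794.8483 = 5.8979 days

5.8979 days


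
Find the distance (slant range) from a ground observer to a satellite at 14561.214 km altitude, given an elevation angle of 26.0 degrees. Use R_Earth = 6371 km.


h = 14561.214 km, el = 26.0 deg
d = -R_E*sin(el) + sqrt((R_E*sin(el))^2 + 2*R_E*h + h^2)
d = -6371.0000*sin(0.4537856) + sqrt((6371.0000*0.4383711)^2 + 2*6371.0000*14561.214 + 14561.214^2)
d = 17340.8908 km

17340.8908 km


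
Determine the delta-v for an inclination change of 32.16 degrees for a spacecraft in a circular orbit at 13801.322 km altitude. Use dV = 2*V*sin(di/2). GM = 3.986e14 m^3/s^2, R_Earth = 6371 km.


r = 20172.3220 km = 2.0172322e+07 m
V = sqrt(mu/r) = 4445.1938 m/s
di = 32.16 deg = 0.5612979 rad
dV = 2*V*sin(di/2) = 2*4445.1938*sin(0.2806489)
dV = 2462.4530 m/s = 2.4625 km/s

2.4625 km/s


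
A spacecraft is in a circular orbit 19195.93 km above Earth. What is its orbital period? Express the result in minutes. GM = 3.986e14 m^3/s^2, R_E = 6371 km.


r = 25566.9300 km = 2.556693e+07 m
T = 2*pi*sqrt(r^3/mu) = 2*pi*sqrt(1.6712282e+22 / 3.986e14)
T = 40684.5105 s = 678.0752 min

678.0752 minutes


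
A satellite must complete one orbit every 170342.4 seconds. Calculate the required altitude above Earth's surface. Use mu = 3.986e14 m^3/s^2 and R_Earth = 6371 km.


T = 170342.4 s
r = (mu*T^2/(4*pi^2))^(1/3) = (3.986e14 * 170342.4^2 / (4*pi^2))^(1/3)
r = 6.6416251e+07 m = 66416.2515 km
alt = r - R_E = 66416.2515 - 6371 = 60045.2515 km

60045.2515 km


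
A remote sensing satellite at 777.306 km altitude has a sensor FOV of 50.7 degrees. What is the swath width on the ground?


FOV = 50.7 deg = 0.8848819 rad
swath = 2 * alt * tan(FOV/2) = 2 * 777.306 * tan(0.442441)
swath = 2 * 777.306 * 0.4737659
swath = 736.5222 km

736.5222 km


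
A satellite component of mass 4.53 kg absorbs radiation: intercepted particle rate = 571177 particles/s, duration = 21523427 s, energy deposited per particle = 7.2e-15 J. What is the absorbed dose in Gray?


Total energy deposited = rate * time * E_per
  = 571177 * 21523427 * 7.2e-15 = 0.08851454 J
Dose = E_total / mass = 0.08851454 / 4.53
Dose = 0.01953963 Gy

0.0195 Gy


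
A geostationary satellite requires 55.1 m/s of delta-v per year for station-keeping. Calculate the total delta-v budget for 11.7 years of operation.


dV = rate * years = 55.1 * 11.7
dV = 644.6700 m/s

644.6700 m/s


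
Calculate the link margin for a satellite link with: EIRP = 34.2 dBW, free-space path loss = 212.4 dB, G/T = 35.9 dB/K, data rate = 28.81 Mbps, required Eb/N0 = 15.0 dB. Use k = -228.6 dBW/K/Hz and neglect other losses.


C/N0 = EIRP - FSPL + G/T - k = 34.2 - 212.4 + 35.9 - (-228.6)
C/N0 = 86.3000 dB-Hz
R_b = 28.81 Mbps = 2.881e+07 bps -> 10*log10(R_b) = 74.5954 dB-Hz
Eb/N0 = C/N0 - 10*log10(R_b) = 86.3000 - 74.5954 = 11.7046 dB
Margin = Eb/N0 - Eb/N0_req = 11.7046 - 15.0 = -3.2954 dB (negative margin: link does not close)

-3.2954 dB


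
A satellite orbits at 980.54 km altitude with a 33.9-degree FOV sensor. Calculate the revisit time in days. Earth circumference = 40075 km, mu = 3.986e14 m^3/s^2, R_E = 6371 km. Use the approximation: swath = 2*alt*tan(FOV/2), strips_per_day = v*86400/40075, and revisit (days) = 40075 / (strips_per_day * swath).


swath = 2*980.54*tan(0.2958333) = 597.6915 km
v = sqrt(mu/r) = 7363.4185 m/s = 7.3634 km/s
strips/day = v*86400/40075 = 7.3634*86400/40075 = 15.8752
coverage/day = strips * swath = 15.8752 * 597.6915 = 9488.4827 km
revisit = 40075 / 9488.4827 = 4.2235 days

4.2235 days


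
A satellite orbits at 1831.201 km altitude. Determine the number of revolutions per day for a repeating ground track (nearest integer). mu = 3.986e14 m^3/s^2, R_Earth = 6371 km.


r = 8.202201e+06 m
T = 2*pi*sqrt(r^3/mu) = 7392.7638 s = 123.2127 min
revs/day = 1440 / 123.2127 = 11.6871
Rounded: 12 revolutions per day

12 revolutions per day


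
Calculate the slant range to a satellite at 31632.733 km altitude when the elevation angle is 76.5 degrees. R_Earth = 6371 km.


h = 31632.733 km, el = 76.5 deg
d = -R_E*sin(el) + sqrt((R_E*sin(el))^2 + 2*R_E*h + h^2)
d = -6371.0000*sin(1.3352) + sqrt((6371.0000*0.9723699)^2 + 2*6371.0000*31632.733 + 31632.733^2)
d = 31779.6506 km

31779.6506 km


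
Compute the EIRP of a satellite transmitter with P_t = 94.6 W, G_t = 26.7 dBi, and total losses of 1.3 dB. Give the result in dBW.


Pt = 94.6 W = 19.7589 dBW
EIRP = Pt_dBW + Gt - losses = 19.7589 + 26.7 - 1.3 = 45.1589 dBW

45.1589 dBW


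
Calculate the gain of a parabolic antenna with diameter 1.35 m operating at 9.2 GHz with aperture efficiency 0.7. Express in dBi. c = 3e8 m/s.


lambda = c/f = 3e8 / 9.2e+09 = 0.0326087 m
G = eta*(pi*D/lambda)^2 = 0.7*(pi*1.35/0.0326087)^2
G = 11841.2750 (linear)
G = 10*log10(11841.2750) = 40.7340 dBi

40.7340 dBi


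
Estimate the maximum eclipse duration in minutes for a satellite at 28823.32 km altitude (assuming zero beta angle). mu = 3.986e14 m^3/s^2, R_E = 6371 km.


r = 35194.3200 km
T = 1095.1380 min
Eclipse fraction = arcsin(R_E/r)/pi = arcsin(6371.0000/35194.3200)/pi
= arcsin(0.1810235)/pi = 0.05794102
Eclipse duration = 0.05794102 * 1095.1380 = 63.4534 min

63.4534 minutes


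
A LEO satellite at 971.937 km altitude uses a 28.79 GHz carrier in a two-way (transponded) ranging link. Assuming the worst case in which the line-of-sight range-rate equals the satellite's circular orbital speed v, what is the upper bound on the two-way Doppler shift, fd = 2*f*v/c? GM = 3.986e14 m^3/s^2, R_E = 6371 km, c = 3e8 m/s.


r = 7.342937e+06 m
v = sqrt(mu/r) = 7367.7307 m/s (worst-case radial velocity)
f = 28.79 GHz = 2.879e+10 Hz
fd = 2*f*v/c = 2*2.879e+10*7367.7307/3.0e+08
fd = 1.4141131e+06 Hz

1.4141e+06 Hz


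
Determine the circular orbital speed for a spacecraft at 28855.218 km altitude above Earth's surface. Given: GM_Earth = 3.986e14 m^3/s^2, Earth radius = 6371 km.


r = R_E + alt = 6371.0 + 28855.218 = 35226.2180 km = 3.5226218e+07 m
v = sqrt(mu/r) = sqrt(3.986e14 / 3.5226218e+07) = 3363.8424 m/s = 3.3638 km/s

3.3638 km/s


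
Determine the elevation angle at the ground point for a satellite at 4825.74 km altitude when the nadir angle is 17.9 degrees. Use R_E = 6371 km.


r = R_E + alt = 11196.7400 km
Law of sines in the satellite / Earth-center / ground-point triangle:
  sin(nadir)/R_E = sin(90 + el)/r  =>  cos(el) = (r/R_E)*sin(nadir)
cos(el) = (11196.7400 / 6371.0000) * sin(17.9 deg) = 0.5401651
el = arccos(0.5401651) = 57.3051 deg
(Earth-central angle = 90 - nadir - el = 14.7949 deg)

57.3051 degrees


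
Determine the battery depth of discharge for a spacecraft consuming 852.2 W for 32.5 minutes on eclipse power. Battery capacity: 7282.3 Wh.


E_used = P * t / 60 = 852.2 * 32.5 / 60 = 461.6083 Wh
DOD = E_used / E_total * 100 = 461.6083 / 7282.3 * 100
DOD = 6.3388 %

6.3388 %


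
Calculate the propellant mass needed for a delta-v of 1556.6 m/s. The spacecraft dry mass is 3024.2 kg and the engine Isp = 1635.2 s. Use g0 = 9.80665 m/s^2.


ve = Isp * g0 = 1635.2 * 9.80665 = 16035.834080 m/s
mass ratio = exp(dv/ve) = exp(1556.6/16035.834080) = 1.10193762
m_prop = m_dry * (mr - 1) = 3024.2 * (1.10193762 - 1)
m_prop = 308.2797 kg

308.2797 kg


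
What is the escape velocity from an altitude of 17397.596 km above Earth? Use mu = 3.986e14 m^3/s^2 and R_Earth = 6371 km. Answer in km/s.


r = 6371.0 + 17397.596 = 23768.5960 km = 2.3768596e+07 m
v_esc = sqrt(2*mu/r) = sqrt(2*3.986e14 / 2.3768596e+07)
v_esc = 5791.3776 m/s = 5.7914 km/s

5.7914 km/s


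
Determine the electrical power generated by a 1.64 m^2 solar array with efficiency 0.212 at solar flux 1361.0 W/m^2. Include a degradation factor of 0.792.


P = area * eta * S * degradation
P = 1.64 * 0.212 * 1361.0 * 0.792
P = 374.7684 W

374.7684 W


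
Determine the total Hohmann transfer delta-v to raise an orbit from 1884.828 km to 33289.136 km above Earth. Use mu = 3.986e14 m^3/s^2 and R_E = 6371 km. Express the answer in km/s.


r1 = 8255.8280 km = 8.255828e+06 m
r2 = 39660.1360 km = 3.9660136e+07 m
dv1 = sqrt(mu/r1)*(sqrt(2*r2/(r1+r2)) - 1) = 1991.6012 m/s
dv2 = sqrt(mu/r2)*(1 - sqrt(2*r1/(r1+r2))) = 1309.2341 m/s
total dv = |dv1| + |dv2| = 1991.6012 + 1309.2341 = 3300.8353 m/s = 3.3008 km/s

3.3008 km/s


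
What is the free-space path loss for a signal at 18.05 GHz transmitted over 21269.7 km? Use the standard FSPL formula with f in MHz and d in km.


f = 18.05 GHz = 18050.0000 MHz
d = 21269.7 km
FSPL = 32.44 + 20*log10(18050.0000) + 20*log10(21269.7)
FSPL = 32.44 + 85.1295 + 86.5552
FSPL = 204.1248 dB

204.1248 dB


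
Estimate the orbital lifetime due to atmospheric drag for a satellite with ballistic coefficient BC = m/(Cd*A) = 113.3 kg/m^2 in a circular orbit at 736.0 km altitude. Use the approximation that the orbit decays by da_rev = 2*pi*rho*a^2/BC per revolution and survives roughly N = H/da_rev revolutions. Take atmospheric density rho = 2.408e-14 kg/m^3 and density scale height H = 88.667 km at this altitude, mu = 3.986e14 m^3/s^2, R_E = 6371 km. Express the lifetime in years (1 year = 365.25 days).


a = R_E + alt = 7107.0000 km = 7.107e+06 m
da_rev = 2*pi*rho*a^2/BC = 2*pi*2.408e-14*(7.107e+06)^2/113.3 = 0.0674495524 m per revolution
N = H/da_rev = 88667.0000 m / 0.0674495524 m = 1.3145677e+06 revolutions
P = 2*pi*sqrt(a^3/mu) = 5962.6689 s
lifetime = N*P = 1.3145677e+06 * 5962.6689 = 7.8383317e+09 s = 90721.4315 days
years = 90721.4315 / 365.25 = 248.3817 years

248.3817 years


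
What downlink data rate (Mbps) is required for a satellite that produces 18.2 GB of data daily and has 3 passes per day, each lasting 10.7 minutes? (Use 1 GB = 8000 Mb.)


total contact time = 3 * 10.7 * 60 = 1926.0000 s
data = 18.2 GB = 145600.0000 Mb
rate = 145600.0000 / 1926.0000 = 75.5971 Mbps

75.5971 Mbps
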